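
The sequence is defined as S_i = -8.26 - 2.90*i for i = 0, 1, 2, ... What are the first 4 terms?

This is an arithmetic sequence.
i=0: S_0 = -8.26 + -2.9*0 = -8.26
i=1: S_1 = -8.26 + -2.9*1 = -11.16
i=2: S_2 = -8.26 + -2.9*2 = -14.06
i=3: S_3 = -8.26 + -2.9*3 = -16.96
The first 4 terms are: [-8.26, -11.16, -14.06, -16.96]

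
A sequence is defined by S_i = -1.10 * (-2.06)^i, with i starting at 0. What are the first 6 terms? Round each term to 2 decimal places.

This is a geometric sequence.
i=0: S_0 = -1.1 * (-2.06)^0 = -1.1
i=1: S_1 = -1.1 * (-2.06)^1 ≈ 2.27
i=2: S_2 = -1.1 * (-2.06)^2 ≈ -4.67
i=3: S_3 = -1.1 * (-2.06)^3 ≈ 9.62
i=4: S_4 = -1.1 * (-2.06)^4 ≈ -19.81
i=5: S_5 = -1.1 * (-2.06)^5 ≈ 40.81
The first 6 terms are: [-1.1, 2.27, -4.67, 9.62, -19.81, 40.81]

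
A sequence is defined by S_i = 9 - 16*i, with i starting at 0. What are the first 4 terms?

This is an arithmetic sequence.
i=0: S_0 = 9 + -16*0 = 9
i=1: S_1 = 9 + -16*1 = -7
i=2: S_2 = 9 + -16*2 = -23
i=3: S_3 = 9 + -16*3 = -39
The first 4 terms are: [9, -7, -23, -39]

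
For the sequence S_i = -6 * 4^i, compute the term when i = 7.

S_7 = -6 * 4^7 = -6 * 16384 = -98304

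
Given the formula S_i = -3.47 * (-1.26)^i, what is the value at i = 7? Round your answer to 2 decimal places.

S_7 = -3.47 * (-1.26)^7 ≈ -3.47 * -5.0419 ≈ 17.5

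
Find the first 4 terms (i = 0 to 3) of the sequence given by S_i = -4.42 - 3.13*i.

This is an arithmetic sequence.
i=0: S_0 = -4.42 + -3.13*0 = -4.42
i=1: S_1 = -4.42 + -3.13*1 = -7.55
i=2: S_2 = -4.42 + -3.13*2 = -10.68
i=3: S_3 = -4.42 + -3.13*3 = -13.81
The first 4 terms are: [-4.42, -7.55, -10.68, -13.81]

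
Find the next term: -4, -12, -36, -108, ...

Ratios: -12 / -4 = 3.0
This is a geometric sequence with common ratio r = 3.
Next term = -108 * 3 = -324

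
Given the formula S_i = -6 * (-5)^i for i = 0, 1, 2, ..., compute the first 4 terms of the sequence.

This is a geometric sequence.
i=0: S_0 = -6 * (-5)^0 = -6
i=1: S_1 = -6 * (-5)^1 = 30
i=2: S_2 = -6 * (-5)^2 = -150
i=3: S_3 = -6 * (-5)^3 = 750
The first 4 terms are: [-6, 30, -150, 750]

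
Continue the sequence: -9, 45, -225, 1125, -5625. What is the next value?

Ratios: 45 / -9 = -5.0
This is a geometric sequence with common ratio r = -5.
Next term = -5625 * -5 = 28125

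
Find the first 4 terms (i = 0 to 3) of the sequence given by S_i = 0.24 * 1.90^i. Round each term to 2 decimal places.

This is a geometric sequence.
i=0: S_0 = 0.24 * 1.9^0 = 0.24
i=1: S_1 = 0.24 * 1.9^1 ≈ 0.46
i=2: S_2 = 0.24 * 1.9^2 ≈ 0.87
i=3: S_3 = 0.24 * 1.9^3 ≈ 1.65
The first 4 terms are: [0.24, 0.46, 0.87, 1.65]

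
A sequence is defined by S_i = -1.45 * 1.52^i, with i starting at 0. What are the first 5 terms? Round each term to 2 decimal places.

This is a geometric sequence.
i=0: S_0 = -1.45 * 1.52^0 = -1.45
i=1: S_1 = -1.45 * 1.52^1 ≈ -2.2
i=2: S_2 = -1.45 * 1.52^2 ≈ -3.35
i=3: S_3 = -1.45 * 1.52^3 ≈ -5.09
i=4: S_4 = -1.45 * 1.52^4 ≈ -7.74
The first 5 terms are: [-1.45, -2.2, -3.35, -5.09, -7.74]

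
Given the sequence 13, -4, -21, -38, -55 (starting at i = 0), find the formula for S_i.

Check differences: -4 - 13 = -17
-21 - -4 = -17
Common difference d = -17.
First term a = 13.
Formula: S_i = 13 - 17*i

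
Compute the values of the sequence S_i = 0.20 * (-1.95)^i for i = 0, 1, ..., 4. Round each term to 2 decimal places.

This is a geometric sequence.
i=0: S_0 = 0.2 * (-1.95)^0 = 0.2
i=1: S_1 = 0.2 * (-1.95)^1 = -0.39
i=2: S_2 = 0.2 * (-1.95)^2 ≈ 0.76
i=3: S_3 = 0.2 * (-1.95)^3 ≈ -1.48
i=4: S_4 = 0.2 * (-1.95)^4 ≈ 2.89
The first 5 terms are: [0.2, -0.39, 0.76, -1.48, 2.89]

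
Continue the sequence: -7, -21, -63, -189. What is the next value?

Ratios: -21 / -7 = 3.0
This is a geometric sequence with common ratio r = 3.
Next term = -189 * 3 = -567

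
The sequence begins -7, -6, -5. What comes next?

Differences: -6 - -7 = 1
This is an arithmetic sequence with common difference d = 1.
Next term = -5 + 1 = -4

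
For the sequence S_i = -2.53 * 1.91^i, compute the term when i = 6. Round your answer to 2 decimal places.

S_6 = -2.53 * 1.91^6 ≈ -2.53 * 48.5512 ≈ -122.83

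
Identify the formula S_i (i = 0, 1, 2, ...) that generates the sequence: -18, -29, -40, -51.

Check differences: -29 - -18 = -11
-40 - -29 = -11
Common difference d = -11.
First term a = -18.
Formula: S_i = -18 - 11*i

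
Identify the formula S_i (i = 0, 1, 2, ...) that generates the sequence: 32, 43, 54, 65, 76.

Check differences: 43 - 32 = 11
54 - 43 = 11
Common difference d = 11.
First term a = 32.
Formula: S_i = 32 + 11*i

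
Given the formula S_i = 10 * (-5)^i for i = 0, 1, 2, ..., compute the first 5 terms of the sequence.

This is a geometric sequence.
i=0: S_0 = 10 * (-5)^0 = 10
i=1: S_1 = 10 * (-5)^1 = -50
i=2: S_2 = 10 * (-5)^2 = 250
i=3: S_3 = 10 * (-5)^3 = -1250
i=4: S_4 = 10 * (-5)^4 = 6250
The first 5 terms are: [10, -50, 250, -1250, 6250]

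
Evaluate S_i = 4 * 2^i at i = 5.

S_5 = 4 * 2^5 = 4 * 32 = 128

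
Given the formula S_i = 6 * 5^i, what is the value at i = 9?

S_9 = 6 * 5^9 = 6 * 1953125 = 11718750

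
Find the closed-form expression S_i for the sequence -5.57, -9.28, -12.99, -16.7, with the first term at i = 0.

Check differences: -9.28 - -5.57 = -3.71
-12.99 - -9.28 = -3.71
Common difference d = -3.71.
First term a = -5.57.
Formula: S_i = -5.57 - 3.71*i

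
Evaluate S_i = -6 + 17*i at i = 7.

S_7 = -6 + 17*7 = -6 + 119 = 113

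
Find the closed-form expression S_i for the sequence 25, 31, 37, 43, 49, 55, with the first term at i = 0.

Check differences: 31 - 25 = 6
37 - 31 = 6
Common difference d = 6.
First term a = 25.
Formula: S_i = 25 + 6*i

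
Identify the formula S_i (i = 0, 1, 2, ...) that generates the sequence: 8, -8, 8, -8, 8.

Check ratios: -8 / 8 = -1.0
Common ratio r = -1.
First term a = 8.
Formula: S_i = 8 * (-1)^i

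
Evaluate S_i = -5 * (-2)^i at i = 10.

S_10 = -5 * (-2)^10 = -5 * 1024 = -5120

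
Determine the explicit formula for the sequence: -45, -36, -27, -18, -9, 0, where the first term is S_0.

Check differences: -36 - -45 = 9
-27 - -36 = 9
Common difference d = 9.
First term a = -45.
Formula: S_i = -45 + 9*i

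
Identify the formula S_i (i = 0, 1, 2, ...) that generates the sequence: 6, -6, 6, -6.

Check ratios: -6 / 6 = -1.0
Common ratio r = -1.
First term a = 6.
Formula: S_i = 6 * (-1)^i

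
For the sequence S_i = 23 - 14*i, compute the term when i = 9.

S_9 = 23 + -14*9 = 23 + -126 = -103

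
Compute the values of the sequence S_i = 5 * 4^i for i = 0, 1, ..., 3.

This is a geometric sequence.
i=0: S_0 = 5 * 4^0 = 5
i=1: S_1 = 5 * 4^1 = 20
i=2: S_2 = 5 * 4^2 = 80
i=3: S_3 = 5 * 4^3 = 320
The first 4 terms are: [5, 20, 80, 320]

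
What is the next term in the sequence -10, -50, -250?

Ratios: -50 / -10 = 5.0
This is a geometric sequence with common ratio r = 5.
Next term = -250 * 5 = -1250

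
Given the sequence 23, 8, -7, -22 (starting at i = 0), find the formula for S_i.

Check differences: 8 - 23 = -15
-7 - 8 = -15
Common difference d = -15.
First term a = 23.
Formula: S_i = 23 - 15*i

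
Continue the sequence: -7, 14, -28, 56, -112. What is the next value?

Ratios: 14 / -7 = -2.0
This is a geometric sequence with common ratio r = -2.
Next term = -112 * -2 = 224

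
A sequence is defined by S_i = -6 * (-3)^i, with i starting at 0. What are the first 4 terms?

This is a geometric sequence.
i=0: S_0 = -6 * (-3)^0 = -6
i=1: S_1 = -6 * (-3)^1 = 18
i=2: S_2 = -6 * (-3)^2 = -54
i=3: S_3 = -6 * (-3)^3 = 162
The first 4 terms are: [-6, 18, -54, 162]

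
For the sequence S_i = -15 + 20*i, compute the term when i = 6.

S_6 = -15 + 20*6 = -15 + 120 = 105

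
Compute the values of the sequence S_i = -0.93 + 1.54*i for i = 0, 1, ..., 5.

This is an arithmetic sequence.
i=0: S_0 = -0.93 + 1.54*0 = -0.93
i=1: S_1 = -0.93 + 1.54*1 = 0.61
i=2: S_2 = -0.93 + 1.54*2 = 2.15
i=3: S_3 = -0.93 + 1.54*3 = 3.69
i=4: S_4 = -0.93 + 1.54*4 = 5.23
i=5: S_5 = -0.93 + 1.54*5 = 6.77
The first 6 terms are: [-0.93, 0.61, 2.15, 3.69, 5.23, 6.77]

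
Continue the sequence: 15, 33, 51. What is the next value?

Differences: 33 - 15 = 18
This is an arithmetic sequence with common difference d = 18.
Next term = 51 + 18 = 69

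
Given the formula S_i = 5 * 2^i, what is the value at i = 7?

S_7 = 5 * 2^7 = 5 * 128 = 640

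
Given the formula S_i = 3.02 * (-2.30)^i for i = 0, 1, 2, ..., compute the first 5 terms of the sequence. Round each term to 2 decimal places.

This is a geometric sequence.
i=0: S_0 = 3.02 * (-2.3)^0 = 3.02
i=1: S_1 = 3.02 * (-2.3)^1 ≈ -6.95
i=2: S_2 = 3.02 * (-2.3)^2 ≈ 15.98
i=3: S_3 = 3.02 * (-2.3)^3 ≈ -36.74
i=4: S_4 = 3.02 * (-2.3)^4 ≈ 84.51
The first 5 terms are: [3.02, -6.95, 15.98, -36.74, 84.51]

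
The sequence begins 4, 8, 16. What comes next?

Ratios: 8 / 4 = 2.0
This is a geometric sequence with common ratio r = 2.
Next term = 16 * 2 = 32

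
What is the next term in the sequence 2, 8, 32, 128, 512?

Ratios: 8 / 2 = 4.0
This is a geometric sequence with common ratio r = 4.
Next term = 512 * 4 = 2048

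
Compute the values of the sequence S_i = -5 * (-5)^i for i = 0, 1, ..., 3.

This is a geometric sequence.
i=0: S_0 = -5 * (-5)^0 = -5
i=1: S_1 = -5 * (-5)^1 = 25
i=2: S_2 = -5 * (-5)^2 = -125
i=3: S_3 = -5 * (-5)^3 = 625
The first 4 terms are: [-5, 25, -125, 625]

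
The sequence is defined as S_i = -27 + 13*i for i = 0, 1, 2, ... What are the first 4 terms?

This is an arithmetic sequence.
i=0: S_0 = -27 + 13*0 = -27
i=1: S_1 = -27 + 13*1 = -14
i=2: S_2 = -27 + 13*2 = -1
i=3: S_3 = -27 + 13*3 = 12
The first 4 terms are: [-27, -14, -1, 12]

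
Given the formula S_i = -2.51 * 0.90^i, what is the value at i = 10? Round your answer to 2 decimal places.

S_10 = -2.51 * 0.9^10 ≈ -2.51 * 0.3487 ≈ -0.88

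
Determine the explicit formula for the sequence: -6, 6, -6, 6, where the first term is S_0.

Check ratios: 6 / -6 = -1.0
Common ratio r = -1.
First term a = -6.
Formula: S_i = -6 * (-1)^i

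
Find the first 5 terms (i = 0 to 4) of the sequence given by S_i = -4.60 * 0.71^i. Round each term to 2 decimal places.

This is a geometric sequence.
i=0: S_0 = -4.6 * 0.71^0 = -4.6
i=1: S_1 = -4.6 * 0.71^1 ≈ -3.27
i=2: S_2 = -4.6 * 0.71^2 ≈ -2.32
i=3: S_3 = -4.6 * 0.71^3 ≈ -1.65
i=4: S_4 = -4.6 * 0.71^4 ≈ -1.17
The first 5 terms are: [-4.6, -3.27, -2.32, -1.65, -1.17]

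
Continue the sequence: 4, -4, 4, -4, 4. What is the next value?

Ratios: -4 / 4 = -1.0
This is a geometric sequence with common ratio r = -1.
Next term = 4 * -1 = -4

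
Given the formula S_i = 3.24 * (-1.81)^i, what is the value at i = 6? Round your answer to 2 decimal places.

S_6 = 3.24 * (-1.81)^6 ≈ 3.24 * 35.1618 ≈ 113.92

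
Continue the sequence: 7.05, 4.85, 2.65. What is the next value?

Differences: 4.85 - 7.05 = -2.2
This is an arithmetic sequence with common difference d = -2.2.
Next term = 2.65 + -2.2 = 0.45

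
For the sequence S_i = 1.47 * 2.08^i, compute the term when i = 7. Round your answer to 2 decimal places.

S_7 = 1.47 * 2.08^7 ≈ 1.47 * 168.4393 ≈ 247.61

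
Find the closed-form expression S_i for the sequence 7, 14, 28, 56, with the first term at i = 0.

Check ratios: 14 / 7 = 2.0
Common ratio r = 2.
First term a = 7.
Formula: S_i = 7 * 2^i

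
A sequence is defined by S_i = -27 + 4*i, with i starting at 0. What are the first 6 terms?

This is an arithmetic sequence.
i=0: S_0 = -27 + 4*0 = -27
i=1: S_1 = -27 + 4*1 = -23
i=2: S_2 = -27 + 4*2 = -19
i=3: S_3 = -27 + 4*3 = -15
i=4: S_4 = -27 + 4*4 = -11
i=5: S_5 = -27 + 4*5 = -7
The first 6 terms are: [-27, -23, -19, -15, -11, -7]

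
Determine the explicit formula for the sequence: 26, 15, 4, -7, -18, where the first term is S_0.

Check differences: 15 - 26 = -11
4 - 15 = -11
Common difference d = -11.
First term a = 26.
Formula: S_i = 26 - 11*i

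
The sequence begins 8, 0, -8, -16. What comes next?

Differences: 0 - 8 = -8
This is an arithmetic sequence with common difference d = -8.
Next term = -16 + -8 = -24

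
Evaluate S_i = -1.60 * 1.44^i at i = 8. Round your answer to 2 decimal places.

S_8 = -1.6 * 1.44^8 ≈ -1.6 * 18.4884 ≈ -29.58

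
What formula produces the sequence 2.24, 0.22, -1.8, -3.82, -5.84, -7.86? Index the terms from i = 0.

Check differences: 0.22 - 2.24 = -2.02
-1.8 - 0.22 = -2.02
Common difference d = -2.02.
First term a = 2.24.
Formula: S_i = 2.24 - 2.02*i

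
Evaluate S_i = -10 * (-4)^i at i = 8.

S_8 = -10 * (-4)^8 = -10 * 65536 = -655360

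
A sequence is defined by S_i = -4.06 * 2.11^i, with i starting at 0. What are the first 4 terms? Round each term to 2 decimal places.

This is a geometric sequence.
i=0: S_0 = -4.06 * 2.11^0 = -4.06
i=1: S_1 = -4.06 * 2.11^1 ≈ -8.57
i=2: S_2 = -4.06 * 2.11^2 ≈ -18.08
i=3: S_3 = -4.06 * 2.11^3 ≈ -38.14
The first 4 terms are: [-4.06, -8.57, -18.08, -38.14]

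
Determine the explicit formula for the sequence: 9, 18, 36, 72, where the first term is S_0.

Check ratios: 18 / 9 = 2.0
Common ratio r = 2.
First term a = 9.
Formula: S_i = 9 * 2^i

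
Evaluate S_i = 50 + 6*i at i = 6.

S_6 = 50 + 6*6 = 50 + 36 = 86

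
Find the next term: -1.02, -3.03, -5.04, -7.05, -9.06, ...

Differences: -3.03 - -1.02 = -2.01
This is an arithmetic sequence with common difference d = -2.01.
Next term = -9.06 + -2.01 = -11.07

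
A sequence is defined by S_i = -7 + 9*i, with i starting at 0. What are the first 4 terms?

This is an arithmetic sequence.
i=0: S_0 = -7 + 9*0 = -7
i=1: S_1 = -7 + 9*1 = 2
i=2: S_2 = -7 + 9*2 = 11
i=3: S_3 = -7 + 9*3 = 20
The first 4 terms are: [-7, 2, 11, 20]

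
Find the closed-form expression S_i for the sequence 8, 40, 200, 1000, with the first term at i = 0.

Check ratios: 40 / 8 = 5.0
Common ratio r = 5.
First term a = 8.
Formula: S_i = 8 * 5^i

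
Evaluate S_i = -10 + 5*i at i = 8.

S_8 = -10 + 5*8 = -10 + 40 = 30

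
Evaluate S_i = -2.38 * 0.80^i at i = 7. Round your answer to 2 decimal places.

S_7 = -2.38 * 0.8^7 ≈ -2.38 * 0.2097 ≈ -0.5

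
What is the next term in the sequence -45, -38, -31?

Differences: -38 - -45 = 7
This is an arithmetic sequence with common difference d = 7.
Next term = -31 + 7 = -24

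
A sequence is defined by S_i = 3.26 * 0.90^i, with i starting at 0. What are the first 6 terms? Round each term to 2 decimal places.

This is a geometric sequence.
i=0: S_0 = 3.26 * 0.9^0 = 3.26
i=1: S_1 = 3.26 * 0.9^1 ≈ 2.93
i=2: S_2 = 3.26 * 0.9^2 ≈ 2.64
i=3: S_3 = 3.26 * 0.9^3 ≈ 2.38
i=4: S_4 = 3.26 * 0.9^4 ≈ 2.14
i=5: S_5 = 3.26 * 0.9^5 ≈ 1.92
The first 6 terms are: [3.26, 2.93, 2.64, 2.38, 2.14, 1.92]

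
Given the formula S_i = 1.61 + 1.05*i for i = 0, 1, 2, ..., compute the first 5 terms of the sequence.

This is an arithmetic sequence.
i=0: S_0 = 1.61 + 1.05*0 = 1.61
i=1: S_1 = 1.61 + 1.05*1 = 2.66
i=2: S_2 = 1.61 + 1.05*2 = 3.71
i=3: S_3 = 1.61 + 1.05*3 = 4.76
i=4: S_4 = 1.61 + 1.05*4 = 5.81
The first 5 terms are: [1.61, 2.66, 3.71, 4.76, 5.81]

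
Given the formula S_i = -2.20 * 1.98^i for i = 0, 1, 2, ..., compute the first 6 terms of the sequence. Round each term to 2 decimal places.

This is a geometric sequence.
i=0: S_0 = -2.2 * 1.98^0 = -2.2
i=1: S_1 = -2.2 * 1.98^1 ≈ -4.36
i=2: S_2 = -2.2 * 1.98^2 ≈ -8.62
i=3: S_3 = -2.2 * 1.98^3 ≈ -17.08
i=4: S_4 = -2.2 * 1.98^4 ≈ -33.81
i=5: S_5 = -2.2 * 1.98^5 ≈ -66.95
The first 6 terms are: [-2.2, -4.36, -8.62, -17.08, -33.81, -66.95]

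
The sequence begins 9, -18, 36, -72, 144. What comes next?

Ratios: -18 / 9 = -2.0
This is a geometric sequence with common ratio r = -2.
Next term = 144 * -2 = -288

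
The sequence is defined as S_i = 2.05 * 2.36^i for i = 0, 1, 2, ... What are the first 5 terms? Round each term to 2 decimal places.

This is a geometric sequence.
i=0: S_0 = 2.05 * 2.36^0 = 2.05
i=1: S_1 = 2.05 * 2.36^1 ≈ 4.84
i=2: S_2 = 2.05 * 2.36^2 ≈ 11.42
i=3: S_3 = 2.05 * 2.36^3 ≈ 26.95
i=4: S_4 = 2.05 * 2.36^4 ≈ 63.59
The first 5 terms are: [2.05, 4.84, 11.42, 26.95, 63.59]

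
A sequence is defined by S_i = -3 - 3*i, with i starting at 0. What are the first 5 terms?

This is an arithmetic sequence.
i=0: S_0 = -3 + -3*0 = -3
i=1: S_1 = -3 + -3*1 = -6
i=2: S_2 = -3 + -3*2 = -9
i=3: S_3 = -3 + -3*3 = -12
i=4: S_4 = -3 + -3*4 = -15
The first 5 terms are: [-3, -6, -9, -12, -15]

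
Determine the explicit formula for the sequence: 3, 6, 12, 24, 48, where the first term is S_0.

Check ratios: 6 / 3 = 2.0
Common ratio r = 2.
First term a = 3.
Formula: S_i = 3 * 2^i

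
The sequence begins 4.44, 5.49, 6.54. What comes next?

Differences: 5.49 - 4.44 = 1.05
This is an arithmetic sequence with common difference d = 1.05.
Next term = 6.54 + 1.05 = 7.59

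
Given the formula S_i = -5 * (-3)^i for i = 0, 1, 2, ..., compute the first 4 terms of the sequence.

This is a geometric sequence.
i=0: S_0 = -5 * (-3)^0 = -5
i=1: S_1 = -5 * (-3)^1 = 15
i=2: S_2 = -5 * (-3)^2 = -45
i=3: S_3 = -5 * (-3)^3 = 135
The first 4 terms are: [-5, 15, -45, 135]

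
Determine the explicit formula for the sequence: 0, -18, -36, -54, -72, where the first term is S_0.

Check differences: -18 - 0 = -18
-36 - -18 = -18
Common difference d = -18.
First term a = 0.
Formula: S_i = 0 - 18*i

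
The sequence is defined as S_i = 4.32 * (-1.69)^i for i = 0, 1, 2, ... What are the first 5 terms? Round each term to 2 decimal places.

This is a geometric sequence.
i=0: S_0 = 4.32 * (-1.69)^0 = 4.32
i=1: S_1 = 4.32 * (-1.69)^1 ≈ -7.3
i=2: S_2 = 4.32 * (-1.69)^2 ≈ 12.34
i=3: S_3 = 4.32 * (-1.69)^3 ≈ -20.85
i=4: S_4 = 4.32 * (-1.69)^4 ≈ 35.24
The first 5 terms are: [4.32, -7.3, 12.34, -20.85, 35.24]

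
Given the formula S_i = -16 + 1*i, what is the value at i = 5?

S_5 = -16 + 1*5 = -16 + 5 = -11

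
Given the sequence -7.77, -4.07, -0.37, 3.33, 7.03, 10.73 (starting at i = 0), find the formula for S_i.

Check differences: -4.07 - -7.77 = 3.7
-0.37 - -4.07 = 3.7
Common difference d = 3.7.
First term a = -7.77.
Formula: S_i = -7.77 + 3.70*i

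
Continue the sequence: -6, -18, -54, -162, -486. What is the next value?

Ratios: -18 / -6 = 3.0
This is a geometric sequence with common ratio r = 3.
Next term = -486 * 3 = -1458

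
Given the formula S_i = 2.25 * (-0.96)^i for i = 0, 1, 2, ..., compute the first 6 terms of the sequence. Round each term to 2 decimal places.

This is a geometric sequence.
i=0: S_0 = 2.25 * (-0.96)^0 = 2.25
i=1: S_1 = 2.25 * (-0.96)^1 = -2.16
i=2: S_2 = 2.25 * (-0.96)^2 ≈ 2.07
i=3: S_3 = 2.25 * (-0.96)^3 ≈ -1.99
i=4: S_4 = 2.25 * (-0.96)^4 ≈ 1.91
i=5: S_5 = 2.25 * (-0.96)^5 ≈ -1.83
The first 6 terms are: [2.25, -2.16, 2.07, -1.99, 1.91, -1.83]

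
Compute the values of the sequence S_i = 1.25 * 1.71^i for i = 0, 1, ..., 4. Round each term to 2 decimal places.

This is a geometric sequence.
i=0: S_0 = 1.25 * 1.71^0 = 1.25
i=1: S_1 = 1.25 * 1.71^1 ≈ 2.14
i=2: S_2 = 1.25 * 1.71^2 ≈ 3.66
i=3: S_3 = 1.25 * 1.71^3 ≈ 6.25
i=4: S_4 = 1.25 * 1.71^4 ≈ 10.69
The first 5 terms are: [1.25, 2.14, 3.66, 6.25, 10.69]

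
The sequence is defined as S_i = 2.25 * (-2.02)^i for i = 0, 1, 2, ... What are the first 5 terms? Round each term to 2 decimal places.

This is a geometric sequence.
i=0: S_0 = 2.25 * (-2.02)^0 = 2.25
i=1: S_1 = 2.25 * (-2.02)^1 ≈ -4.55
i=2: S_2 = 2.25 * (-2.02)^2 ≈ 9.18
i=3: S_3 = 2.25 * (-2.02)^3 ≈ -18.55
i=4: S_4 = 2.25 * (-2.02)^4 ≈ 37.46
The first 5 terms are: [2.25, -4.55, 9.18, -18.55, 37.46]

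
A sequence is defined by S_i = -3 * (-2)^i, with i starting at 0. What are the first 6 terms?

This is a geometric sequence.
i=0: S_0 = -3 * (-2)^0 = -3
i=1: S_1 = -3 * (-2)^1 = 6
i=2: S_2 = -3 * (-2)^2 = -12
i=3: S_3 = -3 * (-2)^3 = 24
i=4: S_4 = -3 * (-2)^4 = -48
i=5: S_5 = -3 * (-2)^5 = 96
The first 6 terms are: [-3, 6, -12, 24, -48, 96]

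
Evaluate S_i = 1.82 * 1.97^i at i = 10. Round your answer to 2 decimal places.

S_10 = 1.82 * 1.97^10 ≈ 1.82 * 880.364 ≈ 1602.26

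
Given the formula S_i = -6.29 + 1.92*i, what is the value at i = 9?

S_9 = -6.29 + 1.92*9 = -6.29 + 17.28 = 10.99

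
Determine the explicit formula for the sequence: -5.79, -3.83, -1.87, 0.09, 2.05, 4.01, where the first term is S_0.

Check differences: -3.83 - -5.79 = 1.96
-1.87 - -3.83 = 1.96
Common difference d = 1.96.
First term a = -5.79.
Formula: S_i = -5.79 + 1.96*i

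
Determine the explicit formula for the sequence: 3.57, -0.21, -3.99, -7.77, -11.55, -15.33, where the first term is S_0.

Check differences: -0.21 - 3.57 = -3.78
-3.99 - -0.21 = -3.78
Common difference d = -3.78.
First term a = 3.57.
Formula: S_i = 3.57 - 3.78*i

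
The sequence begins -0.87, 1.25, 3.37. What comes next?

Differences: 1.25 - -0.87 = 2.12
This is an arithmetic sequence with common difference d = 2.12.
Next term = 3.37 + 2.12 = 5.49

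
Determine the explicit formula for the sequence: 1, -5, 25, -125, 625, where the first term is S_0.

Check ratios: -5 / 1 = -5.0
Common ratio r = -5.
First term a = 1.
Formula: S_i = 1 * (-5)^i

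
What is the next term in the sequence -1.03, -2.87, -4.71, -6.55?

Differences: -2.87 - -1.03 = -1.84
This is an arithmetic sequence with common difference d = -1.84.
Next term = -6.55 + -1.84 = -8.39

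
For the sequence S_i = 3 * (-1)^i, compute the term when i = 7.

S_7 = 3 * (-1)^7 = 3 * -1 = -3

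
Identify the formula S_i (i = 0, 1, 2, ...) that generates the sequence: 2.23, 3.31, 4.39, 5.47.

Check differences: 3.31 - 2.23 = 1.08
4.39 - 3.31 = 1.08
Common difference d = 1.08.
First term a = 2.23.
Formula: S_i = 2.23 + 1.08*i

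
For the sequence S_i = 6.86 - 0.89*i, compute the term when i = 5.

S_5 = 6.86 + -0.89*5 = 6.86 + -4.45 = 2.41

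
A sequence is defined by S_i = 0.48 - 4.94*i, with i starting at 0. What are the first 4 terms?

This is an arithmetic sequence.
i=0: S_0 = 0.48 + -4.94*0 = 0.48
i=1: S_1 = 0.48 + -4.94*1 = -4.46
i=2: S_2 = 0.48 + -4.94*2 = -9.4
i=3: S_3 = 0.48 + -4.94*3 = -14.34
The first 4 terms are: [0.48, -4.46, -9.4, -14.34]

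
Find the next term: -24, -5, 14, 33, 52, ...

Differences: -5 - -24 = 19
This is an arithmetic sequence with common difference d = 19.
Next term = 52 + 19 = 71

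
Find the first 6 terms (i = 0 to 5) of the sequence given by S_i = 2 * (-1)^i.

This is a geometric sequence.
i=0: S_0 = 2 * (-1)^0 = 2
i=1: S_1 = 2 * (-1)^1 = -2
i=2: S_2 = 2 * (-1)^2 = 2
i=3: S_3 = 2 * (-1)^3 = -2
i=4: S_4 = 2 * (-1)^4 = 2
i=5: S_5 = 2 * (-1)^5 = -2
The first 6 terms are: [2, -2, 2, -2, 2, -2]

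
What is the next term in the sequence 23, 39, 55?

Differences: 39 - 23 = 16
This is an arithmetic sequence with common difference d = 16.
Next term = 55 + 16 = 71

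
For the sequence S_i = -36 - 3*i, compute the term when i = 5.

S_5 = -36 + -3*5 = -36 + -15 = -51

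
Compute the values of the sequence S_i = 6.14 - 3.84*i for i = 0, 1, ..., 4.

This is an arithmetic sequence.
i=0: S_0 = 6.14 + -3.84*0 = 6.14
i=1: S_1 = 6.14 + -3.84*1 = 2.3
i=2: S_2 = 6.14 + -3.84*2 = -1.54
i=3: S_3 = 6.14 + -3.84*3 = -5.38
i=4: S_4 = 6.14 + -3.84*4 = -9.22
The first 5 terms are: [6.14, 2.3, -1.54, -5.38, -9.22]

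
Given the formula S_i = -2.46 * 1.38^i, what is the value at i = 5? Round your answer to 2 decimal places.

S_5 = -2.46 * 1.38^5 ≈ -2.46 * 5.0049 ≈ -12.31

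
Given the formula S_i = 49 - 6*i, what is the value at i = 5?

S_5 = 49 + -6*5 = 49 + -30 = 19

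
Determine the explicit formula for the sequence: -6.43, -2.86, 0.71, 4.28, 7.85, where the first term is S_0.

Check differences: -2.86 - -6.43 = 3.57
0.71 - -2.86 = 3.57
Common difference d = 3.57.
First term a = -6.43.
Formula: S_i = -6.43 + 3.57*i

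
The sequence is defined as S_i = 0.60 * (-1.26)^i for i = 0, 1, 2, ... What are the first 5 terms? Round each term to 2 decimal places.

This is a geometric sequence.
i=0: S_0 = 0.6 * (-1.26)^0 = 0.6
i=1: S_1 = 0.6 * (-1.26)^1 ≈ -0.76
i=2: S_2 = 0.6 * (-1.26)^2 ≈ 0.95
i=3: S_3 = 0.6 * (-1.26)^3 ≈ -1.2
i=4: S_4 = 0.6 * (-1.26)^4 ≈ 1.51
The first 5 terms are: [0.6, -0.76, 0.95, -1.2, 1.51]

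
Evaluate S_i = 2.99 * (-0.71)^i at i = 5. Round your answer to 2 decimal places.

S_5 = 2.99 * (-0.71)^5 ≈ 2.99 * -0.1804 ≈ -0.54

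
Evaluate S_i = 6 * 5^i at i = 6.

S_6 = 6 * 5^6 = 6 * 15625 = 93750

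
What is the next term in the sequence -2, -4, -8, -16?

Ratios: -4 / -2 = 2.0
This is a geometric sequence with common ratio r = 2.
Next term = -16 * 2 = -32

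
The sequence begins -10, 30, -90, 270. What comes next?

Ratios: 30 / -10 = -3.0
This is a geometric sequence with common ratio r = -3.
Next term = 270 * -3 = -810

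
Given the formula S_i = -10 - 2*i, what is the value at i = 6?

S_6 = -10 + -2*6 = -10 + -12 = -22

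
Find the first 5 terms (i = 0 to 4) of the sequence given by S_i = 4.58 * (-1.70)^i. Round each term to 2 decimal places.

This is a geometric sequence.
i=0: S_0 = 4.58 * (-1.7)^0 = 4.58
i=1: S_1 = 4.58 * (-1.7)^1 ≈ -7.79
i=2: S_2 = 4.58 * (-1.7)^2 ≈ 13.24
i=3: S_3 = 4.58 * (-1.7)^3 ≈ -22.5
i=4: S_4 = 4.58 * (-1.7)^4 ≈ 38.25
The first 5 terms are: [4.58, -7.79, 13.24, -22.5, 38.25]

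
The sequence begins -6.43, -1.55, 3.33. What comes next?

Differences: -1.55 - -6.43 = 4.88
This is an arithmetic sequence with common difference d = 4.88.
Next term = 3.33 + 4.88 = 8.21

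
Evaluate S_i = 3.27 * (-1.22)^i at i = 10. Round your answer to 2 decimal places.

S_10 = 3.27 * (-1.22)^10 ≈ 3.27 * 7.3046 ≈ 23.89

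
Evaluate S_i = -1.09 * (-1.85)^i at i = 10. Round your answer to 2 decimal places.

S_10 = -1.09 * (-1.85)^10 ≈ -1.09 * 469.5883 ≈ -511.85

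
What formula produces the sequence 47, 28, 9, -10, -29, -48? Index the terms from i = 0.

Check differences: 28 - 47 = -19
9 - 28 = -19
Common difference d = -19.
First term a = 47.
Formula: S_i = 47 - 19*i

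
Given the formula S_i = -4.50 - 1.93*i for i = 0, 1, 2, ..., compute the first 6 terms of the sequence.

This is an arithmetic sequence.
i=0: S_0 = -4.5 + -1.93*0 = -4.5
i=1: S_1 = -4.5 + -1.93*1 = -6.43
i=2: S_2 = -4.5 + -1.93*2 = -8.36
i=3: S_3 = -4.5 + -1.93*3 = -10.29
i=4: S_4 = -4.5 + -1.93*4 = -12.22
i=5: S_5 = -4.5 + -1.93*5 = -14.15
The first 6 terms are: [-4.5, -6.43, -8.36, -10.29, -12.22, -14.15]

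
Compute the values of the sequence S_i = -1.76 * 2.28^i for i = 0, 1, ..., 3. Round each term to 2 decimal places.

This is a geometric sequence.
i=0: S_0 = -1.76 * 2.28^0 = -1.76
i=1: S_1 = -1.76 * 2.28^1 ≈ -4.01
i=2: S_2 = -1.76 * 2.28^2 ≈ -9.15
i=3: S_3 = -1.76 * 2.28^3 ≈ -20.86
The first 4 terms are: [-1.76, -4.01, -9.15, -20.86]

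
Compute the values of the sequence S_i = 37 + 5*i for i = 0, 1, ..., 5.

This is an arithmetic sequence.
i=0: S_0 = 37 + 5*0 = 37
i=1: S_1 = 37 + 5*1 = 42
i=2: S_2 = 37 + 5*2 = 47
i=3: S_3 = 37 + 5*3 = 52
i=4: S_4 = 37 + 5*4 = 57
i=5: S_5 = 37 + 5*5 = 62
The first 6 terms are: [37, 42, 47, 52, 57, 62]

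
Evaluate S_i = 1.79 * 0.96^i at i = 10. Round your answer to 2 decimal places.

S_10 = 1.79 * 0.96^10 ≈ 1.79 * 0.6648 ≈ 1.19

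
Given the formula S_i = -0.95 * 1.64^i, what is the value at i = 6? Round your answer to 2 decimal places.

S_6 = -0.95 * 1.64^6 ≈ -0.95 * 19.4564 ≈ -18.48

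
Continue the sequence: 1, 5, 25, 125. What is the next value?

Ratios: 5 / 1 = 5.0
This is a geometric sequence with common ratio r = 5.
Next term = 125 * 5 = 625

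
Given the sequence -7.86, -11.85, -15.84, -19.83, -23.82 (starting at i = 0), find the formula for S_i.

Check differences: -11.85 - -7.86 = -3.99
-15.84 - -11.85 = -3.99
Common difference d = -3.99.
First term a = -7.86.
Formula: S_i = -7.86 - 3.99*i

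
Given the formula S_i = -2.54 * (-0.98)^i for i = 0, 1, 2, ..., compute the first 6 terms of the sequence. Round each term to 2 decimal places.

This is a geometric sequence.
i=0: S_0 = -2.54 * (-0.98)^0 = -2.54
i=1: S_1 = -2.54 * (-0.98)^1 ≈ 2.49
i=2: S_2 = -2.54 * (-0.98)^2 ≈ -2.44
i=3: S_3 = -2.54 * (-0.98)^3 ≈ 2.39
i=4: S_4 = -2.54 * (-0.98)^4 ≈ -2.34
i=5: S_5 = -2.54 * (-0.98)^5 ≈ 2.3
The first 6 terms are: [-2.54, 2.49, -2.44, 2.39, -2.34, 2.3]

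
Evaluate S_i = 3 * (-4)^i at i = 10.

S_10 = 3 * (-4)^10 = 3 * 1048576 = 3145728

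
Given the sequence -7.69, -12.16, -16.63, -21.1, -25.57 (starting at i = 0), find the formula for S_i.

Check differences: -12.16 - -7.69 = -4.47
-16.63 - -12.16 = -4.47
Common difference d = -4.47.
First term a = -7.69.
Formula: S_i = -7.69 - 4.47*i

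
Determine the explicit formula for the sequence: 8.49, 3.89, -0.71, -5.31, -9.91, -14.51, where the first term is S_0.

Check differences: 3.89 - 8.49 = -4.6
-0.71 - 3.89 = -4.6
Common difference d = -4.6.
First term a = 8.49.
Formula: S_i = 8.49 - 4.60*i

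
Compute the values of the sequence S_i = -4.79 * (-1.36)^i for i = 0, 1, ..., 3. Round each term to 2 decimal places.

This is a geometric sequence.
i=0: S_0 = -4.79 * (-1.36)^0 = -4.79
i=1: S_1 = -4.79 * (-1.36)^1 ≈ 6.51
i=2: S_2 = -4.79 * (-1.36)^2 ≈ -8.86
i=3: S_3 = -4.79 * (-1.36)^3 ≈ 12.05
The first 4 terms are: [-4.79, 6.51, -8.86, 12.05]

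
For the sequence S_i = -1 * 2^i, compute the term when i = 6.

S_6 = -1 * 2^6 = -1 * 64 = -64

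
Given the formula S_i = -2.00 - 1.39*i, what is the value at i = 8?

S_8 = -2.0 + -1.39*8 = -2.0 + -11.12 = -13.12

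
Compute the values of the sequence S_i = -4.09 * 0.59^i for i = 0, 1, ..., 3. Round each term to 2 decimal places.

This is a geometric sequence.
i=0: S_0 = -4.09 * 0.59^0 = -4.09
i=1: S_1 = -4.09 * 0.59^1 ≈ -2.41
i=2: S_2 = -4.09 * 0.59^2 ≈ -1.42
i=3: S_3 = -4.09 * 0.59^3 ≈ -0.84
The first 4 terms are: [-4.09, -2.41, -1.42, -0.84]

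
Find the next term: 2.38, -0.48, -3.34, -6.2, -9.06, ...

Differences: -0.48 - 2.38 = -2.86
This is an arithmetic sequence with common difference d = -2.86.
Next term = -9.06 + -2.86 = -11.92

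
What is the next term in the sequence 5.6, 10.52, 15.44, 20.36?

Differences: 10.52 - 5.6 = 4.92
This is an arithmetic sequence with common difference d = 4.92.
Next term = 20.36 + 4.92 = 25.28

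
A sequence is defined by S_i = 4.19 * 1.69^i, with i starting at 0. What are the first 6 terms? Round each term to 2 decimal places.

This is a geometric sequence.
i=0: S_0 = 4.19 * 1.69^0 = 4.19
i=1: S_1 = 4.19 * 1.69^1 ≈ 7.08
i=2: S_2 = 4.19 * 1.69^2 ≈ 11.97
i=3: S_3 = 4.19 * 1.69^3 ≈ 20.22
i=4: S_4 = 4.19 * 1.69^4 ≈ 34.18
i=5: S_5 = 4.19 * 1.69^5 ≈ 57.76
The first 6 terms are: [4.19, 7.08, 11.97, 20.22, 34.18, 57.76]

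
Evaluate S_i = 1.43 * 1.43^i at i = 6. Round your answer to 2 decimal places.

S_6 = 1.43 * 1.43^6 ≈ 1.43 * 8.551 ≈ 12.23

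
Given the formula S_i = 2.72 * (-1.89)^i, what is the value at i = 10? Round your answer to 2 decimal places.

S_10 = 2.72 * (-1.89)^10 ≈ 2.72 * 581.5915 ≈ 1581.93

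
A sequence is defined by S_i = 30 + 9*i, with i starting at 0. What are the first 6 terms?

This is an arithmetic sequence.
i=0: S_0 = 30 + 9*0 = 30
i=1: S_1 = 30 + 9*1 = 39
i=2: S_2 = 30 + 9*2 = 48
i=3: S_3 = 30 + 9*3 = 57
i=4: S_4 = 30 + 9*4 = 66
i=5: S_5 = 30 + 9*5 = 75
The first 6 terms are: [30, 39, 48, 57, 66, 75]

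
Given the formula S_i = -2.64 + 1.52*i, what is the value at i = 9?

S_9 = -2.64 + 1.52*9 = -2.64 + 13.68 = 11.04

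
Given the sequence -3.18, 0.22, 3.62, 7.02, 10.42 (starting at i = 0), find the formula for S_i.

Check differences: 0.22 - -3.18 = 3.4
3.62 - 0.22 = 3.4
Common difference d = 3.4.
First term a = -3.18.
Formula: S_i = -3.18 + 3.40*i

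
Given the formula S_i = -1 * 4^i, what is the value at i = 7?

S_7 = -1 * 4^7 = -1 * 16384 = -16384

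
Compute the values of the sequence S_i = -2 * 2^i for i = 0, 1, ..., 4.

This is a geometric sequence.
i=0: S_0 = -2 * 2^0 = -2
i=1: S_1 = -2 * 2^1 = -4
i=2: S_2 = -2 * 2^2 = -8
i=3: S_3 = -2 * 2^3 = -16
i=4: S_4 = -2 * 2^4 = -32
The first 5 terms are: [-2, -4, -8, -16, -32]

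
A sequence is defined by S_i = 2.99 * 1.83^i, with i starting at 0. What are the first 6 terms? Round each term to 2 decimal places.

This is a geometric sequence.
i=0: S_0 = 2.99 * 1.83^0 = 2.99
i=1: S_1 = 2.99 * 1.83^1 ≈ 5.47
i=2: S_2 = 2.99 * 1.83^2 ≈ 10.01
i=3: S_3 = 2.99 * 1.83^3 ≈ 18.32
i=4: S_4 = 2.99 * 1.83^4 ≈ 33.53
i=5: S_5 = 2.99 * 1.83^5 ≈ 61.37
The first 6 terms are: [2.99, 5.47, 10.01, 18.32, 33.53, 61.37]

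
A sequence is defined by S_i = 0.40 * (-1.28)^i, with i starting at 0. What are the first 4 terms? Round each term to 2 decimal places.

This is a geometric sequence.
i=0: S_0 = 0.4 * (-1.28)^0 = 0.4
i=1: S_1 = 0.4 * (-1.28)^1 ≈ -0.51
i=2: S_2 = 0.4 * (-1.28)^2 ≈ 0.66
i=3: S_3 = 0.4 * (-1.28)^3 ≈ -0.84
The first 4 terms are: [0.4, -0.51, 0.66, -0.84]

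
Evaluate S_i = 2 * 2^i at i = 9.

S_9 = 2 * 2^9 = 2 * 512 = 1024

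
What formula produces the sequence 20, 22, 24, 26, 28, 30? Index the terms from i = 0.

Check differences: 22 - 20 = 2
24 - 22 = 2
Common difference d = 2.
First term a = 20.
Formula: S_i = 20 + 2*i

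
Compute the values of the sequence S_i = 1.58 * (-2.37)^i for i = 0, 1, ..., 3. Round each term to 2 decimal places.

This is a geometric sequence.
i=0: S_0 = 1.58 * (-2.37)^0 = 1.58
i=1: S_1 = 1.58 * (-2.37)^1 ≈ -3.74
i=2: S_2 = 1.58 * (-2.37)^2 ≈ 8.87
i=3: S_3 = 1.58 * (-2.37)^3 ≈ -21.03
The first 4 terms are: [1.58, -3.74, 8.87, -21.03]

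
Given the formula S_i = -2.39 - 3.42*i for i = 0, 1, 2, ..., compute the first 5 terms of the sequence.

This is an arithmetic sequence.
i=0: S_0 = -2.39 + -3.42*0 = -2.39
i=1: S_1 = -2.39 + -3.42*1 = -5.81
i=2: S_2 = -2.39 + -3.42*2 = -9.23
i=3: S_3 = -2.39 + -3.42*3 = -12.65
i=4: S_4 = -2.39 + -3.42*4 = -16.07
The first 5 terms are: [-2.39, -5.81, -9.23, -12.65, -16.07]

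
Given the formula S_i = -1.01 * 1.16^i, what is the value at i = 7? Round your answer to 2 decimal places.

S_7 = -1.01 * 1.16^7 ≈ -1.01 * 2.8262 ≈ -2.85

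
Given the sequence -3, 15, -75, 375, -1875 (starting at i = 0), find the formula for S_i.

Check ratios: 15 / -3 = -5.0
Common ratio r = -5.
First term a = -3.
Formula: S_i = -3 * (-5)^i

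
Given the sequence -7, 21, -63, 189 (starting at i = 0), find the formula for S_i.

Check ratios: 21 / -7 = -3.0
Common ratio r = -3.
First term a = -7.
Formula: S_i = -7 * (-3)^i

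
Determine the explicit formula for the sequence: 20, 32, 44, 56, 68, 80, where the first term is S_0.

Check differences: 32 - 20 = 12
44 - 32 = 12
Common difference d = 12.
First term a = 20.
Formula: S_i = 20 + 12*i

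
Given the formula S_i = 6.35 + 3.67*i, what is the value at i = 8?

S_8 = 6.35 + 3.67*8 = 6.35 + 29.36 = 35.71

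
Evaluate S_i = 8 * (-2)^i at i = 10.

S_10 = 8 * (-2)^10 = 8 * 1024 = 8192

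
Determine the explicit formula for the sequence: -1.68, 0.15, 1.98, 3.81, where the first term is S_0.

Check differences: 0.15 - -1.68 = 1.83
1.98 - 0.15 = 1.83
Common difference d = 1.83.
First term a = -1.68.
Formula: S_i = -1.68 + 1.83*i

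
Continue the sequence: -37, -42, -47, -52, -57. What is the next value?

Differences: -42 - -37 = -5
This is an arithmetic sequence with common difference d = -5.
Next term = -57 + -5 = -62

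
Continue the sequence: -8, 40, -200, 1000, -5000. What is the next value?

Ratios: 40 / -8 = -5.0
This is a geometric sequence with common ratio r = -5.
Next term = -5000 * -5 = 25000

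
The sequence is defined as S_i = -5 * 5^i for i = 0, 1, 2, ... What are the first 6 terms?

This is a geometric sequence.
i=0: S_0 = -5 * 5^0 = -5
i=1: S_1 = -5 * 5^1 = -25
i=2: S_2 = -5 * 5^2 = -125
i=3: S_3 = -5 * 5^3 = -625
i=4: S_4 = -5 * 5^4 = -3125
i=5: S_5 = -5 * 5^5 = -15625
The first 6 terms are: [-5, -25, -125, -625, -3125, -15625]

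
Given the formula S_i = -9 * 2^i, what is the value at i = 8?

S_8 = -9 * 2^8 = -9 * 256 = -2304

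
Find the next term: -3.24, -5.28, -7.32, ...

Differences: -5.28 - -3.24 = -2.04
This is an arithmetic sequence with common difference d = -2.04.
Next term = -7.32 + -2.04 = -9.36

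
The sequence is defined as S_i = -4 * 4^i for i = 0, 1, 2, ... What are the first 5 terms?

This is a geometric sequence.
i=0: S_0 = -4 * 4^0 = -4
i=1: S_1 = -4 * 4^1 = -16
i=2: S_2 = -4 * 4^2 = -64
i=3: S_3 = -4 * 4^3 = -256
i=4: S_4 = -4 * 4^4 = -1024
The first 5 terms are: [-4, -16, -64, -256, -1024]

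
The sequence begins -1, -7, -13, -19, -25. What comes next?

Differences: -7 - -1 = -6
This is an arithmetic sequence with common difference d = -6.
Next term = -25 + -6 = -31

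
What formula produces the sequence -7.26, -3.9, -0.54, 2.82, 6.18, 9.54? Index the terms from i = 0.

Check differences: -3.9 - -7.26 = 3.36
-0.54 - -3.9 = 3.36
Common difference d = 3.36.
First term a = -7.26.
Formula: S_i = -7.26 + 3.36*i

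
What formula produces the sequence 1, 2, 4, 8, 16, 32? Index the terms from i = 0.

Check ratios: 2 / 1 = 2.0
Common ratio r = 2.
First term a = 1.
Formula: S_i = 1 * 2^i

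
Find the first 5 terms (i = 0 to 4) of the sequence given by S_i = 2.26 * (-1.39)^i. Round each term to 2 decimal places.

This is a geometric sequence.
i=0: S_0 = 2.26 * (-1.39)^0 = 2.26
i=1: S_1 = 2.26 * (-1.39)^1 ≈ -3.14
i=2: S_2 = 2.26 * (-1.39)^2 ≈ 4.37
i=3: S_3 = 2.26 * (-1.39)^3 ≈ -6.07
i=4: S_4 = 2.26 * (-1.39)^4 ≈ 8.44
The first 5 terms are: [2.26, -3.14, 4.37, -6.07, 8.44]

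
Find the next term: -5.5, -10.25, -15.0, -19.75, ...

Differences: -10.25 - -5.5 = -4.75
This is an arithmetic sequence with common difference d = -4.75.
Next term = -19.75 + -4.75 = -24.5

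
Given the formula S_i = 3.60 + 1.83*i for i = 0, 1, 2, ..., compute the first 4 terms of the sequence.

This is an arithmetic sequence.
i=0: S_0 = 3.6 + 1.83*0 = 3.6
i=1: S_1 = 3.6 + 1.83*1 = 5.43
i=2: S_2 = 3.6 + 1.83*2 = 7.26
i=3: S_3 = 3.6 + 1.83*3 = 9.09
The first 4 terms are: [3.6, 5.43, 7.26, 9.09]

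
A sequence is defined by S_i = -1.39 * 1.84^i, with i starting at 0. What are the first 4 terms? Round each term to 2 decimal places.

This is a geometric sequence.
i=0: S_0 = -1.39 * 1.84^0 = -1.39
i=1: S_1 = -1.39 * 1.84^1 ≈ -2.56
i=2: S_2 = -1.39 * 1.84^2 ≈ -4.71
i=3: S_3 = -1.39 * 1.84^3 ≈ -8.66
The first 4 terms are: [-1.39, -2.56, -4.71, -8.66]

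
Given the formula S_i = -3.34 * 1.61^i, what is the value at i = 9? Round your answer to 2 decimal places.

S_9 = -3.34 * 1.61^9 ≈ -3.34 * 72.683 ≈ -242.76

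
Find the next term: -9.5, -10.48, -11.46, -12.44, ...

Differences: -10.48 - -9.5 = -0.98
This is an arithmetic sequence with common difference d = -0.98.
Next term = -12.44 + -0.98 = -13.42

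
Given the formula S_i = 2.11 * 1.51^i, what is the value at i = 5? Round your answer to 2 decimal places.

S_5 = 2.11 * 1.51^5 ≈ 2.11 * 7.8503 ≈ 16.56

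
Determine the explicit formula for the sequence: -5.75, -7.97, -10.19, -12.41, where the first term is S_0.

Check differences: -7.97 - -5.75 = -2.22
-10.19 - -7.97 = -2.22
Common difference d = -2.22.
First term a = -5.75.
Formula: S_i = -5.75 - 2.22*i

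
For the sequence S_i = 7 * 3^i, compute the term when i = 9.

S_9 = 7 * 3^9 = 7 * 19683 = 137781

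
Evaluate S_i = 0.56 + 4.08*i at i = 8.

S_8 = 0.56 + 4.08*8 = 0.56 + 32.64 = 33.2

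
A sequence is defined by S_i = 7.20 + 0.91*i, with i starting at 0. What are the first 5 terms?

This is an arithmetic sequence.
i=0: S_0 = 7.2 + 0.91*0 = 7.2
i=1: S_1 = 7.2 + 0.91*1 = 8.11
i=2: S_2 = 7.2 + 0.91*2 = 9.02
i=3: S_3 = 7.2 + 0.91*3 = 9.93
i=4: S_4 = 7.2 + 0.91*4 = 10.84
The first 5 terms are: [7.2, 8.11, 9.02, 9.93, 10.84]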